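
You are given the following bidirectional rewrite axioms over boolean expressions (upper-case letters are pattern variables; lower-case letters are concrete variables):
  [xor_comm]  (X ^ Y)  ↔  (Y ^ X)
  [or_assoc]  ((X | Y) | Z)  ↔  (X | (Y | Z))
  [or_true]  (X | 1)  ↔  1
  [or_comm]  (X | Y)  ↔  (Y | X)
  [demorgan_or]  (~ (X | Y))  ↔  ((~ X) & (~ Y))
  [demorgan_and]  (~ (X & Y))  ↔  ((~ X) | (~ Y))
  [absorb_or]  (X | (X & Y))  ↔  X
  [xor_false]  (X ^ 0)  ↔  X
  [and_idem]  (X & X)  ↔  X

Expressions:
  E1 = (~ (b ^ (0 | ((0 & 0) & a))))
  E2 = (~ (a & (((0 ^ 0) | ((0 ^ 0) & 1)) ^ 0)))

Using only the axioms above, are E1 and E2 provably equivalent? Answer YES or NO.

Every axiom is a valid identity, so a rewrite proof would force E1 and E2 to agree under every assignment.
At a=0, b=1: E1 = 0 but E2 = 1; they differ, so no derivation exists.

NO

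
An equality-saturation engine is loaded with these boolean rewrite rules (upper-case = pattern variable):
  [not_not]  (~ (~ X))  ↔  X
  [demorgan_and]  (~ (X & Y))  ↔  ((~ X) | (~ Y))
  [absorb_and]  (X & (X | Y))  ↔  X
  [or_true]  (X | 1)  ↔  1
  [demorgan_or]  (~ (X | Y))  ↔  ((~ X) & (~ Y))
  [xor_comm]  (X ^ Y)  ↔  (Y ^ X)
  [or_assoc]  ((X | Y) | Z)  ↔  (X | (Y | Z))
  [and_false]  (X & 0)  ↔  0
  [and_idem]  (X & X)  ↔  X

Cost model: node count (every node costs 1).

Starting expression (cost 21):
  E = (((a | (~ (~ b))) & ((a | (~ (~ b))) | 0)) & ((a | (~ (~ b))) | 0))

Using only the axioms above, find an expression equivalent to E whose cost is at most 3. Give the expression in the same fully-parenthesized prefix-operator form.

(a | b)   [cost 3]

1. [absorb_and →] ((a | (~ (~ b))) & ((a | (~ (~ b))) | 0))  →  (a | (~ (~ b)));  E = ((a | (~ (~ b))) & ((a | (~ (~ b))) | 0))
2. [absorb_and →] ((a | (~ (~ b))) & ((a | (~ (~ b))) | 0))  →  (a | (~ (~ b)))
3. [not_not →] (~ (~ b))  →  b;  cost 3 ≤ 3, done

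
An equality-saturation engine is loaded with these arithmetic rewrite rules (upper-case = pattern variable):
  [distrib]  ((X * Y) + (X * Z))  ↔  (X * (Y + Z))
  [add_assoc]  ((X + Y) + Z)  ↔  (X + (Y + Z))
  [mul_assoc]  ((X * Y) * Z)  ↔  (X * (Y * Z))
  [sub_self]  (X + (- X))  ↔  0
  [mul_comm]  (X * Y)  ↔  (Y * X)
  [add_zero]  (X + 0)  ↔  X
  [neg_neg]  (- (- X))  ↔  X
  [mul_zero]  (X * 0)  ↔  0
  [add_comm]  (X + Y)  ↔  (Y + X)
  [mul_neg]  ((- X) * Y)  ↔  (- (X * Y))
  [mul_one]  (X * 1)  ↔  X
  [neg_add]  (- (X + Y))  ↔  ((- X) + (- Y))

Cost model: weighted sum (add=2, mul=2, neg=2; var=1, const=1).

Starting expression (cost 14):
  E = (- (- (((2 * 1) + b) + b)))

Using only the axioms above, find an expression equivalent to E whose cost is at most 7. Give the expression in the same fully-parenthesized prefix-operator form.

step 1: add_comm (→) rewrites ((2 * 1) + b) into (b + (2 * 1)), now (- (- ((b + (2 * 1)) + b)))
step 2: neg_neg (→) rewrites (- (- ((b + (2 * 1)) + b))) into ((b + (2 * 1)) + b)
step 3: mul_one (→) rewrites (2 * 1) into 2, reaching cost 7 (bound 7)

((b + 2) + b)   [cost 7]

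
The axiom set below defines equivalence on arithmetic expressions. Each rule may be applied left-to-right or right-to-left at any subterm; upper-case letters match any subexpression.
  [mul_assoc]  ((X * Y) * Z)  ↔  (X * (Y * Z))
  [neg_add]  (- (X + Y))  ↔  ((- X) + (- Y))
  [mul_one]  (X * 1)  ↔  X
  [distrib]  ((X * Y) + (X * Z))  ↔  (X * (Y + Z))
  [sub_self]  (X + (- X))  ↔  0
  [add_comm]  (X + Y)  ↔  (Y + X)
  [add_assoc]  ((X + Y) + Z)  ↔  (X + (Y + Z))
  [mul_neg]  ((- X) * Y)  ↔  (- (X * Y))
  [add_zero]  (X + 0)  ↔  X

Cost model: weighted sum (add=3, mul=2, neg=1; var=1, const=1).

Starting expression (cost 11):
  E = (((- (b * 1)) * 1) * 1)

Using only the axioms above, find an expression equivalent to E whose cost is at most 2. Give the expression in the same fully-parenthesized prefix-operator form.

1. [mul_one →] (((- (b * 1)) * 1) * 1)  →  ((- (b * 1)) * 1)
2. [mul_one →] (b * 1)  →  b;  E = ((- b) * 1)
3. [mul_neg →] ((- b) * 1)  →  (- (b * 1))
4. [mul_one →] (b * 1)  →  b;  cost 2 ≤ 2, done

(- b)   [cost 2]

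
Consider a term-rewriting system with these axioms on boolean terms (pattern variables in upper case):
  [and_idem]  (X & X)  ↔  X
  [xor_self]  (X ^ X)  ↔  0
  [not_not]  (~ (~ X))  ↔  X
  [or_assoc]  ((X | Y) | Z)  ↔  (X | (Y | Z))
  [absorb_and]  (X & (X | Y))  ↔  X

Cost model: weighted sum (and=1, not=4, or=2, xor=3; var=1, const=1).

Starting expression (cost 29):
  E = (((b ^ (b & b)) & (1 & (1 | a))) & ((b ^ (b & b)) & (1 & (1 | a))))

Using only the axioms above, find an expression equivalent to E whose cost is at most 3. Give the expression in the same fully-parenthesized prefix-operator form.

(0 & 1)   [cost 3]

(1) (((b ^ (b & b)) & (1 & (1 | a))) & ((b ^ (b & b)) & (1 & (1 | a))))  =[and_idem →]=  ((b ^ (b & b)) & (1 & (1 | a)))
(2) (b & b)  =[and_idem →]=  b    ⊢ ((b ^ b) & (1 & (1 | a)))
(3) (b ^ b)  =[xor_self →]=  0    ⊢ (0 & (1 & (1 | a)))
(4) (1 & (1 | a))  =[absorb_and →]=  1    ⊢ cost 3, within 3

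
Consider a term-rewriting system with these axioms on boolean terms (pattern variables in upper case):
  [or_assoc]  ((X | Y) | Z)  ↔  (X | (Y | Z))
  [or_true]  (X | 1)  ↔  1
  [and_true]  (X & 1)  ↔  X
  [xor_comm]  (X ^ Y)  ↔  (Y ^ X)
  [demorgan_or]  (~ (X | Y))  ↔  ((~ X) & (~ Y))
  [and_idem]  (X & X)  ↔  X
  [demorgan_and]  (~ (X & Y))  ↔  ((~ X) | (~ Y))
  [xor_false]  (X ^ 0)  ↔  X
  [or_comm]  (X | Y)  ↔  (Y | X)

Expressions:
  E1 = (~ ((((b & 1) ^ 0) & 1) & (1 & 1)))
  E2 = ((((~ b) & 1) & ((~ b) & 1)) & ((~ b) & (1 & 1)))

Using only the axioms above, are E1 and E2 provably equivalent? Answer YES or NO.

1. [xor_false →] ((b & 1) ^ 0)  →  (b & 1);  E1 = (~ (((b & 1) & 1) & (1 & 1)))
2. [and_true →] (1 & 1)  →  1;  E1 = (~ (((b & 1) & 1) & 1))
3. [and_true →] ((b & 1) & 1)  →  (b & 1);  E1 = (~ ((b & 1) & 1))
4. [and_true →] ((b & 1) & 1)  →  (b & 1);  E1 = (~ (b & 1))
5. [and_true →] (b & 1)  →  b;  E1 = (~ b)
6. [and_true ←] (~ b)  →  ((~ b) & 1)
7. [and_idem ←] ((~ b) & 1)  →  (((~ b) & 1) & ((~ b) & 1))
8. [and_true ←] 1  →  (1 & 1);  E1 = (((~ b) & 1) & ((~ b) & (1 & 1)))
9. [and_idem ←] ((~ b) & 1)  →  (((~ b) & 1) & ((~ b) & 1));  this is E2

YES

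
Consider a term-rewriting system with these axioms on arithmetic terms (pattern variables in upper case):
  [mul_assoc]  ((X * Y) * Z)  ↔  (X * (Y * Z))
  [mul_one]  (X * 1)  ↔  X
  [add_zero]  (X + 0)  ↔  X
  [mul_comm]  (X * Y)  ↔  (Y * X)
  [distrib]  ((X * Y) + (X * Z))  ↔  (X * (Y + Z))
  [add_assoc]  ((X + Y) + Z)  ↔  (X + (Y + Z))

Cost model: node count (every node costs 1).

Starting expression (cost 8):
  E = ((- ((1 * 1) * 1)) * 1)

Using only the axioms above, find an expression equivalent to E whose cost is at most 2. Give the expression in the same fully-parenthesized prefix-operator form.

(- 1)   [cost 2]

1. [mul_one →] ((1 * 1) * 1)  →  (1 * 1);  E = ((- (1 * 1)) * 1)
2. [mul_one →] (1 * 1)  →  1;  E = ((- 1) * 1)
3. [mul_one →] ((- 1) * 1)  →  (- 1);  cost 2 ≤ 2, done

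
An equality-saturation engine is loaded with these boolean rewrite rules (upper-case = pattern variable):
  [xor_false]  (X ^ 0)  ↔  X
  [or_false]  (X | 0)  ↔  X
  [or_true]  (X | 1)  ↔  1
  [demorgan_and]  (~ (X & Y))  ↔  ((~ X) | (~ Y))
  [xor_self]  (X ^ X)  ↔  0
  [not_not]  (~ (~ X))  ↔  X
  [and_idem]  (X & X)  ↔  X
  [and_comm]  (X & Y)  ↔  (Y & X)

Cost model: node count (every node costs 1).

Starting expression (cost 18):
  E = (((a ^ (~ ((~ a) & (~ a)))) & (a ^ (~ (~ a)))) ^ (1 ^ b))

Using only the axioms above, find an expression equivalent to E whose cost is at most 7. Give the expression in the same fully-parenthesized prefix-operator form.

((a ^ a) ^ (1 ^ b))   [cost 7]

(1) ((~ a) & (~ a))  =[and_idem →]=  (~ a)    ⊢ (((a ^ (~ (~ a))) & (a ^ (~ (~ a)))) ^ (1 ^ b))
(2) ((a ^ (~ (~ a))) & (a ^ (~ (~ a))))  =[and_idem →]=  (a ^ (~ (~ a)))    ⊢ ((a ^ (~ (~ a))) ^ (1 ^ b))
(3) (~ (~ a))  =[not_not →]=  a    ⊢ cost 7, within 7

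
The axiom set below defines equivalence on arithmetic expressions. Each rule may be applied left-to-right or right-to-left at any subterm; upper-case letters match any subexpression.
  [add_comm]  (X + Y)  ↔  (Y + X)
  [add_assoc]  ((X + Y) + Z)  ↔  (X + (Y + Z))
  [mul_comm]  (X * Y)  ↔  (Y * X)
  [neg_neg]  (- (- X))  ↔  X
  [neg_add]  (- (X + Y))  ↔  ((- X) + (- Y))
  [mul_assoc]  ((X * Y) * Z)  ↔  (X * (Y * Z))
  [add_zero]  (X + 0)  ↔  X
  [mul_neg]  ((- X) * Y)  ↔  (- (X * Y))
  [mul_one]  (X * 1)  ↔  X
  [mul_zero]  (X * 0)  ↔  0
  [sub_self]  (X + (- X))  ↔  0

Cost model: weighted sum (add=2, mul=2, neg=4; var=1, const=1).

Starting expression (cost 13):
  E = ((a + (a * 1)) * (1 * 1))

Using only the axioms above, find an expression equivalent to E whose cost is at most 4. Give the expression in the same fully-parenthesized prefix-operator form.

1. [mul_one →] (1 * 1)  →  1;  E = ((a + (a * 1)) * 1)
2. [mul_one →] (a * 1)  →  a;  E = ((a + a) * 1)
3. [mul_one →] ((a + a) * 1)  →  (a + a);  cost 4 ≤ 4, done

(a + a)   [cost 4]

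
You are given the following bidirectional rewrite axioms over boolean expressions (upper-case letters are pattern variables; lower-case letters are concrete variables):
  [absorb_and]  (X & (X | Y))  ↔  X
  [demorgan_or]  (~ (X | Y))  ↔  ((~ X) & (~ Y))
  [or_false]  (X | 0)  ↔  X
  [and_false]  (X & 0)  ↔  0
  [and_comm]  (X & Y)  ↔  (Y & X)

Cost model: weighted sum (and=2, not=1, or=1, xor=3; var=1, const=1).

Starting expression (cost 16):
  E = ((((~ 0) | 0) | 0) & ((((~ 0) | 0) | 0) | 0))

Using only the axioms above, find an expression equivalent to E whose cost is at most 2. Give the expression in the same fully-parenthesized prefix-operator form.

(1) ((((~ 0) | 0) | 0) & ((((~ 0) | 0) | 0) | 0))  =[absorb_and →]=  (((~ 0) | 0) | 0)
(2) (((~ 0) | 0) | 0)  =[or_false →]=  ((~ 0) | 0)
(3) ((~ 0) | 0)  =[or_false →]=  (~ 0)    ⊢ cost 2, within 2

(~ 0)   [cost 2]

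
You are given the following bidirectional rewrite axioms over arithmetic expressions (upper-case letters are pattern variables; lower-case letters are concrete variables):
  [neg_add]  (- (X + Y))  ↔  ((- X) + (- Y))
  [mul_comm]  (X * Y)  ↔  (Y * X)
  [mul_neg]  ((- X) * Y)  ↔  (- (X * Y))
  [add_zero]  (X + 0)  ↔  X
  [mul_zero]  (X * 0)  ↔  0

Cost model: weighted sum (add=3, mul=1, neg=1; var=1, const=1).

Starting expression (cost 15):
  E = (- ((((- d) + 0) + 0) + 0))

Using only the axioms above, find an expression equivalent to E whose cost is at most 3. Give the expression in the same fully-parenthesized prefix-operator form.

1. [add_zero →] (((- d) + 0) + 0)  →  ((- d) + 0);  E = (- (((- d) + 0) + 0))
2. [add_zero →] ((- d) + 0)  →  (- d);  E = (- ((- d) + 0))
3. [add_zero →] ((- d) + 0)  →  (- d);  cost 3 ≤ 3, done

(- (- d))   [cost 3]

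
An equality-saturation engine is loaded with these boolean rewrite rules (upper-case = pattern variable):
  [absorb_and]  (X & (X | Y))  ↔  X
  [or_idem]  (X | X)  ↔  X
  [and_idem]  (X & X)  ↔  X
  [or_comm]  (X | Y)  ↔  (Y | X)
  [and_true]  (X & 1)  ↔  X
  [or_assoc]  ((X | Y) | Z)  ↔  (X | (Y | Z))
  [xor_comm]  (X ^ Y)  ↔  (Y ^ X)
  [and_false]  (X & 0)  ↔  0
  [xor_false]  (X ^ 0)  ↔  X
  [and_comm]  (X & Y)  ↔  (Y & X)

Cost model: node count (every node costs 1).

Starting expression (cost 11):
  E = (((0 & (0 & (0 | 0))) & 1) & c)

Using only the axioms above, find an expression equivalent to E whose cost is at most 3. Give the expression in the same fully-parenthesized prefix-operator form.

(0 & c)   [cost 3]

step 1: absorb_and (→) rewrites (0 & (0 | 0)) into 0, now (((0 & 0) & 1) & c)
step 2: and_true (→) rewrites ((0 & 0) & 1) into (0 & 0), now ((0 & 0) & c)
step 3: and_idem (→) rewrites (0 & 0) into 0, reaching cost 3 (bound 3)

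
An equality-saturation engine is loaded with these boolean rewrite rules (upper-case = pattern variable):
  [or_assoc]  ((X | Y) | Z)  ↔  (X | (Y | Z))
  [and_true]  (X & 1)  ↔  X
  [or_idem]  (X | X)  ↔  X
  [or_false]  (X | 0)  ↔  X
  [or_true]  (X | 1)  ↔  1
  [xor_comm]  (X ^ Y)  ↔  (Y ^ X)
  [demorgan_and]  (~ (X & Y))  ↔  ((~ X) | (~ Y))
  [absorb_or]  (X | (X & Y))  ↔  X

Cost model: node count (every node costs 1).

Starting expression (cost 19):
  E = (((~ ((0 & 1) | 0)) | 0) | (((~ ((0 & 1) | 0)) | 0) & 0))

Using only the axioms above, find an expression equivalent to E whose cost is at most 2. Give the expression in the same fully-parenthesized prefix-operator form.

1. [absorb_or →] (((~ ((0 & 1) | 0)) | 0) | (((~ ((0 & 1) | 0)) | 0) & 0))  →  ((~ ((0 & 1) | 0)) | 0)
2. [or_false →] ((~ ((0 & 1) | 0)) | 0)  →  (~ ((0 & 1) | 0))
3. [or_false →] ((0 & 1) | 0)  →  (0 & 1);  E = (~ (0 & 1))
4. [and_true →] (0 & 1)  →  0;  cost 2 ≤ 2, done

(~ 0)   [cost 2]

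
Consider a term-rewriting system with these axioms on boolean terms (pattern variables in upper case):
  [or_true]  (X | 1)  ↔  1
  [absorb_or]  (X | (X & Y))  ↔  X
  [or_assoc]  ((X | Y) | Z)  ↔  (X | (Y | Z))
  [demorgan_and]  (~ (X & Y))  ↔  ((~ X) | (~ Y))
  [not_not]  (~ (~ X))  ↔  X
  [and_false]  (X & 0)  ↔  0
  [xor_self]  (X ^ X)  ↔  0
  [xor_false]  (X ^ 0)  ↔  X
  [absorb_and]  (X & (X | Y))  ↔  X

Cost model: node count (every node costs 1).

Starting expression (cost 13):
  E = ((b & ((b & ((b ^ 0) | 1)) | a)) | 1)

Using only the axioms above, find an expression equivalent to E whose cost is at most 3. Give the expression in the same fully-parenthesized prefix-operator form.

(1) (b ^ 0)  =[xor_false →]=  b    ⊢ ((b & ((b & (b | 1)) | a)) | 1)
(2) (b & (b | 1))  =[absorb_and →]=  b    ⊢ ((b & (b | a)) | 1)
(3) (b & (b | a))  =[absorb_and →]=  b    ⊢ cost 3, within 3

(b | 1)   [cost 3]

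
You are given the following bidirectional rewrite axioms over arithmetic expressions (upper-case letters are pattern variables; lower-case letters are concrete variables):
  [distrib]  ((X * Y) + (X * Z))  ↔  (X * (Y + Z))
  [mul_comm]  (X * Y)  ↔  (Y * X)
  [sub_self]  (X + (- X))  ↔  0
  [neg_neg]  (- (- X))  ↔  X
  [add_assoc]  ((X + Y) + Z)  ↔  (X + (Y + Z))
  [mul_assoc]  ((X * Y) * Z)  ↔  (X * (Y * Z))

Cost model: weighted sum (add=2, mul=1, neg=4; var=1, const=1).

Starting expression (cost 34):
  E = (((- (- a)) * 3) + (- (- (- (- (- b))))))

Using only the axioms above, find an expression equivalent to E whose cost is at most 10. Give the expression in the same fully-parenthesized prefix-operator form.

1. [neg_neg →] (- (- a))  →  a;  E = ((a * 3) + (- (- (- (- (- b))))))
2. [neg_neg →] (- (- (- (- b))))  →  (- (- b));  E = ((a * 3) + (- (- (- b))))
3. [neg_neg →] (- (- (- b)))  →  (- b);  cost 10 ≤ 10, done

((a * 3) + (- b))   [cost 10]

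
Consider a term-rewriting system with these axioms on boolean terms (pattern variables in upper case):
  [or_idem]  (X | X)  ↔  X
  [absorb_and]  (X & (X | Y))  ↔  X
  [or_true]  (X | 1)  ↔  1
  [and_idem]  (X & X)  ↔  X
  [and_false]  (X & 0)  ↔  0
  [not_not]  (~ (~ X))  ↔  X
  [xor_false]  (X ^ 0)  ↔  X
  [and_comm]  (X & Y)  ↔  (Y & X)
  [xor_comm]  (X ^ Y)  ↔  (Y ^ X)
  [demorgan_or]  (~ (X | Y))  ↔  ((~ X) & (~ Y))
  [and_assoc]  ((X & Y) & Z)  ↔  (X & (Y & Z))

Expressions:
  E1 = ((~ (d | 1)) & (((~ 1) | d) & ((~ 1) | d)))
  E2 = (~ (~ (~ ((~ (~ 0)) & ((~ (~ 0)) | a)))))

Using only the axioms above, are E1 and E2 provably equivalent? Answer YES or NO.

Every axiom is a valid identity, so a rewrite proof would force E1 and E2 to agree under every assignment.
At a=0, d=0: E1 = 0 but E2 = 1; they differ, so no derivation exists.

NO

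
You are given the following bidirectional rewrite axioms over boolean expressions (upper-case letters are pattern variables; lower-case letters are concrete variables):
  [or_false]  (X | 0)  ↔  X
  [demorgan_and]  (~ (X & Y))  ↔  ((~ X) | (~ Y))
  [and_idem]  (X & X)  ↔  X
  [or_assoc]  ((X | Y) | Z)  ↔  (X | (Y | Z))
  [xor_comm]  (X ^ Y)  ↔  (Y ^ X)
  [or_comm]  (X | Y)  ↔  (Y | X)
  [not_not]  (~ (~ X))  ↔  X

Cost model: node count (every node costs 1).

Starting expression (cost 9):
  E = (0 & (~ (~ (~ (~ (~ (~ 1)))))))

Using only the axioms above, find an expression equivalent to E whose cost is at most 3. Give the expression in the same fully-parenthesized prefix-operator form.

(0 & 1)   [cost 3]

1. [not_not →] (~ (~ (~ (~ (~ 1)))))  →  (~ (~ (~ 1)));  E = (0 & (~ (~ (~ (~ 1)))))
2. [not_not →] (~ (~ (~ (~ 1))))  →  (~ (~ 1));  E = (0 & (~ (~ 1)))
3. [not_not →] (~ (~ 1))  →  1;  cost 3 ≤ 3, done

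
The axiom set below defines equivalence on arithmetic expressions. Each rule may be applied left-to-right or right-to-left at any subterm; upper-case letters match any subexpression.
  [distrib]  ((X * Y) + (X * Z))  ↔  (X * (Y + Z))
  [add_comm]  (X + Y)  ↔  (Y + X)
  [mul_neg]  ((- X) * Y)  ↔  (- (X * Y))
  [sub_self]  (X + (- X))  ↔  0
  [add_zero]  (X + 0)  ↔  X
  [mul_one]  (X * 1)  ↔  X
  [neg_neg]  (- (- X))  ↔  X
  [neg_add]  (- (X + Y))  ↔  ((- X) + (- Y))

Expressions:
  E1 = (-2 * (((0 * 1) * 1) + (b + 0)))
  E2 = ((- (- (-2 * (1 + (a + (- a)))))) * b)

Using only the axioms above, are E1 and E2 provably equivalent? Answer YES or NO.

step 1: mul_one (→) rewrites (0 * 1) into 0, now (-2 * ((0 * 1) + (b + 0)))
step 2: mul_one (→) rewrites (0 * 1) into 0, now (-2 * (0 + (b + 0)))
step 3: add_comm (→) rewrites (0 + (b + 0)) into ((b + 0) + 0), now (-2 * ((b + 0) + 0))
step 4: add_zero (→) rewrites (b + 0) into b, now (-2 * (b + 0))
step 5: add_zero (→) rewrites (b + 0) into b, now (-2 * b)
step 6: mul_one (←) rewrites -2 into (-2 * 1), now ((-2 * 1) * b)
step 7: neg_neg (←) rewrites (-2 * 1) into (- (- (-2 * 1))), now ((- (- (-2 * 1))) * b)
step 8: add_zero (←) rewrites 1 into (1 + 0), now ((- (- (-2 * (1 + 0)))) * b)
step 9: sub_self (←) rewrites 0 into (a + (- a)), which is E2

YES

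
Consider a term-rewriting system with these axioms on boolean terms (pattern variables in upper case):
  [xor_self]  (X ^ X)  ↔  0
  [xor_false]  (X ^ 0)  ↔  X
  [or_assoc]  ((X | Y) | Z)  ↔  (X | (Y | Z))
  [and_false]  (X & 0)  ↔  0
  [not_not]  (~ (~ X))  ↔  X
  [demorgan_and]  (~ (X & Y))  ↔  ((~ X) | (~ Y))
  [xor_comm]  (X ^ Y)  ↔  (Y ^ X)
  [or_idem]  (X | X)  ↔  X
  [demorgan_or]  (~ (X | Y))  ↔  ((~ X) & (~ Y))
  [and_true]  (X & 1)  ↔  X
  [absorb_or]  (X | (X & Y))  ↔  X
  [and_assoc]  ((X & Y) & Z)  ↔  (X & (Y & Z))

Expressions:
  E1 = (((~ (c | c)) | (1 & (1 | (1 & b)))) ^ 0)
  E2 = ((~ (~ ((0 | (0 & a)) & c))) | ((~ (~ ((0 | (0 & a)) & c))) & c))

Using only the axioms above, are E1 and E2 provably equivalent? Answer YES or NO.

The axioms are sound identities: if E1 ↔* E2 then E1 and E2 evaluate identically under any assignment.
Under a=0, b=0, c=0: E1 evaluates to 1, E2 to 0. Distinct ⇒ no rewrite sequence connects them.

NO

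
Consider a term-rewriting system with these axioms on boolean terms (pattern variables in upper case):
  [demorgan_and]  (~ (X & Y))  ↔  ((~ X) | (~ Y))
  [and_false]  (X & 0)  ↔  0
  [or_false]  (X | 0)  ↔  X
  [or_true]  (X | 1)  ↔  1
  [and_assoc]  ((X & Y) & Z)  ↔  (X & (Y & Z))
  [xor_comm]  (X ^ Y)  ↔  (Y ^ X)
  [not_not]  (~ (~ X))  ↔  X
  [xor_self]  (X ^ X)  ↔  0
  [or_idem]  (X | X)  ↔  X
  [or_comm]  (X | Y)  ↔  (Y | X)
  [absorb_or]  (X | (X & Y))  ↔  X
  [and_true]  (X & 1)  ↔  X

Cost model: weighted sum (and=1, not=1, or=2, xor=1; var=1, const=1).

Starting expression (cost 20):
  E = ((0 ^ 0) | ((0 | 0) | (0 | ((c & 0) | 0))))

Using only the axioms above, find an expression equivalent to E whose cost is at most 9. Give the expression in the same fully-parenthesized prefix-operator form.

1. [or_false →] ((c & 0) | 0)  →  (c & 0);  E = ((0 ^ 0) | ((0 | 0) | (0 | (c & 0))))
2. [and_false →] (c & 0)  →  0;  E = ((0 ^ 0) | ((0 | 0) | (0 | 0)))
3. [or_idem →] ((0 | 0) | (0 | 0))  →  (0 | 0);  cost 9 ≤ 9, done

((0 ^ 0) | (0 | 0))   [cost 9]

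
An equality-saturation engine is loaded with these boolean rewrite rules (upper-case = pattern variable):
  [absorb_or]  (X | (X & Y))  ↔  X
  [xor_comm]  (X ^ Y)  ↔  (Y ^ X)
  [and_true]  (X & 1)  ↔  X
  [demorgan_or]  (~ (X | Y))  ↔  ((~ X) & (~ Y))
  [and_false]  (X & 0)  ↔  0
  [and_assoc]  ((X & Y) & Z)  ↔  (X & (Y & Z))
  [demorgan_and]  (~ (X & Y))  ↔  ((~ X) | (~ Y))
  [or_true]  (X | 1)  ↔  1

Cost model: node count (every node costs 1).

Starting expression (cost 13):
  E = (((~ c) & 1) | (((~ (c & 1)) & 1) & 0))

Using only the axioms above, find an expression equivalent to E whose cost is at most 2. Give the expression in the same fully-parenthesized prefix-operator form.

(1) (c & 1)  =[and_true →]=  c    ⊢ (((~ c) & 1) | (((~ c) & 1) & 0))
(2) (((~ c) & 1) | (((~ c) & 1) & 0))  =[absorb_or →]=  ((~ c) & 1)
(3) ((~ c) & 1)  =[and_true →]=  (~ c)    ⊢ cost 2, within 2

(~ c)   [cost 2]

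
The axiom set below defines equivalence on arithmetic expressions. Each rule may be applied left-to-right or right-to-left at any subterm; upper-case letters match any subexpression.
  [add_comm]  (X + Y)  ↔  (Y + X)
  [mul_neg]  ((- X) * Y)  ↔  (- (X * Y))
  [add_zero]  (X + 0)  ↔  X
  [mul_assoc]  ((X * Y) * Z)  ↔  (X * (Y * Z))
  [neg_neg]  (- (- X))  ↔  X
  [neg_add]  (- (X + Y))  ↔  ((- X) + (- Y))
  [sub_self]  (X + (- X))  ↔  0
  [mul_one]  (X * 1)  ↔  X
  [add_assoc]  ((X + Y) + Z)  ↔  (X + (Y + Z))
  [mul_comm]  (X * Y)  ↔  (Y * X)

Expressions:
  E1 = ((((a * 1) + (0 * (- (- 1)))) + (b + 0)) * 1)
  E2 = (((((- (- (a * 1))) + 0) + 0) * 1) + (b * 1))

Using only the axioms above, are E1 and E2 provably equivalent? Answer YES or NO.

step 1: neg_neg (→) rewrites (- (- 1)) into 1, now ((((a * 1) + (0 * 1)) + (b + 0)) * 1)
step 2: mul_one (→) rewrites (0 * 1) into 0, now ((((a * 1) + 0) + (b + 0)) * 1)
step 3: mul_one (→) rewrites ((((a * 1) + 0) + (b + 0)) * 1) into (((a * 1) + 0) + (b + 0))
step 4: add_zero (→) rewrites ((a * 1) + 0) into (a * 1), now ((a * 1) + (b + 0))
step 5: mul_one (→) rewrites (a * 1) into a, now (a + (b + 0))
step 6: add_zero (→) rewrites (b + 0) into b, now (a + b)
step 7: add_zero (←) rewrites a into (a + 0), now ((a + 0) + b)
step 8: add_zero (←) rewrites (a + 0) into ((a + 0) + 0), now (((a + 0) + 0) + b)
step 9: mul_one (←) rewrites b into (b * 1), now (((a + 0) + 0) + (b * 1))
step 10: mul_one (←) rewrites ((a + 0) + 0) into (((a + 0) + 0) * 1), now ((((a + 0) + 0) * 1) + (b * 1))
step 11: mul_one (←) rewrites a into (a * 1), now (((((a * 1) + 0) + 0) * 1) + (b * 1))
step 12: neg_neg (←) rewrites (a * 1) into (- (- (a * 1))), which is E2

YES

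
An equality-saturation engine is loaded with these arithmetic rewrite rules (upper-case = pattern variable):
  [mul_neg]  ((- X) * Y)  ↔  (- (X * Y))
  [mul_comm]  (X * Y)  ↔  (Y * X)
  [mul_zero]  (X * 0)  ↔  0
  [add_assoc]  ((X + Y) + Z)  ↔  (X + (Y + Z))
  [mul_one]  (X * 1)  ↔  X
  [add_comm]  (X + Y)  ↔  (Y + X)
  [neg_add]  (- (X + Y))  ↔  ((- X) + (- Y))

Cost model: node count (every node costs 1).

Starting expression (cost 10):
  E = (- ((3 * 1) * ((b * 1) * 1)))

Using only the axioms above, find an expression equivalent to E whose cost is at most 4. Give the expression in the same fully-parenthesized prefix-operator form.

(- (3 * b))   [cost 4]

step 1: mul_one (→) rewrites (b * 1) into b, now (- ((3 * 1) * (b * 1)))
step 2: mul_one (→) rewrites (3 * 1) into 3, now (- (3 * (b * 1)))
step 3: mul_one (→) rewrites (b * 1) into b, reaching cost 4 (bound 4)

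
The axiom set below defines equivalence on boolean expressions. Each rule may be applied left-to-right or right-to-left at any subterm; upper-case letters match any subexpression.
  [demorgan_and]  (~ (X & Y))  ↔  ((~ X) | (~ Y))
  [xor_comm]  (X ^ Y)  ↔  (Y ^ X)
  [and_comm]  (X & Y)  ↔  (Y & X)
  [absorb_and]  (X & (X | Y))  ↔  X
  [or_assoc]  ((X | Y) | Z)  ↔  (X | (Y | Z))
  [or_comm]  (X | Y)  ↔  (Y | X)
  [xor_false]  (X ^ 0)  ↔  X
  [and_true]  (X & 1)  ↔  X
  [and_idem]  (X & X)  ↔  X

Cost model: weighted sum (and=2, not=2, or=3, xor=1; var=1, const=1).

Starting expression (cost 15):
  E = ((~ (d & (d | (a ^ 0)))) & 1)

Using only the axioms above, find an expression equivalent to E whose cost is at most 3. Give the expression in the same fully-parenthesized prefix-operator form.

(~ d)   [cost 3]

(1) (a ^ 0)  =[xor_false →]=  a    ⊢ ((~ (d & (d | a))) & 1)
(2) (d & (d | a))  =[absorb_and →]=  d    ⊢ ((~ d) & 1)
(3) ((~ d) & 1)  =[and_true →]=  (~ d)    ⊢ cost 3, within 3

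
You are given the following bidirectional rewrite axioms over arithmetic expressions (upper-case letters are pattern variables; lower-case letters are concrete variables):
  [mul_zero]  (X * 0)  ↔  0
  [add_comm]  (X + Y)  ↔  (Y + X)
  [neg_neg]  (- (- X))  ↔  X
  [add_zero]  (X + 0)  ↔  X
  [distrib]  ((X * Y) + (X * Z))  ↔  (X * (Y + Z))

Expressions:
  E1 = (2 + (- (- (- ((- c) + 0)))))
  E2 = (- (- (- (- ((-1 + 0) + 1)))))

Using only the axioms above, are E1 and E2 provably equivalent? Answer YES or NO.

NO

Every axiom is a valid identity, so a rewrite proof would force E1 and E2 to agree under every assignment.
At c=0: E1 = 2 but E2 = 0; they differ, so no derivation exists.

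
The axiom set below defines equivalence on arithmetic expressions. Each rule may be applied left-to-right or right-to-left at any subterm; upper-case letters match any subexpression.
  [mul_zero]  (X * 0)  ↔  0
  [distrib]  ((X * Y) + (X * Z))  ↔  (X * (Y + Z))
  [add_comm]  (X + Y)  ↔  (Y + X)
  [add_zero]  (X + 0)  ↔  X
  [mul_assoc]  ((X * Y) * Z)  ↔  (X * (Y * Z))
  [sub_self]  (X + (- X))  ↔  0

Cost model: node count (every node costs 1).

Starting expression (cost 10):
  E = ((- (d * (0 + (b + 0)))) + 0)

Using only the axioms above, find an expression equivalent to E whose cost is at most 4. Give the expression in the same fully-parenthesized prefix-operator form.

(1) ((- (d * (0 + (b + 0)))) + 0)  =[add_zero →]=  (- (d * (0 + (b + 0))))
(2) (b + 0)  =[add_zero →]=  b    ⊢ (- (d * (0 + b)))
(3) (0 + b)  =[add_comm →]=  (b + 0)    ⊢ (- (d * (b + 0)))
(4) (b + 0)  =[add_zero →]=  b    ⊢ cost 4, within 4

(- (d * b))   [cost 4]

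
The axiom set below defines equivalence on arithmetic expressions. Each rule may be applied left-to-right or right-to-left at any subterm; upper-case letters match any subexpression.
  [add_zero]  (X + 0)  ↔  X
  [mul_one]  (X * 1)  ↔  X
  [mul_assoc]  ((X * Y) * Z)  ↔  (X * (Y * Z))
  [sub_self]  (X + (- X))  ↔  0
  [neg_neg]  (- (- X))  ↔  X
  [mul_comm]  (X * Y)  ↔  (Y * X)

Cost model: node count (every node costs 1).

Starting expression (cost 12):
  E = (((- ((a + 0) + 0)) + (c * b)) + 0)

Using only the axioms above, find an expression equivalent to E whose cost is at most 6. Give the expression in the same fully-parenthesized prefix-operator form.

(1) ((a + 0) + 0)  =[add_zero →]=  (a + 0)    ⊢ (((- (a + 0)) + (c * b)) + 0)
(2) (a + 0)  =[add_zero →]=  a    ⊢ (((- a) + (c * b)) + 0)
(3) (c * b)  =[mul_comm →]=  (b * c)    ⊢ (((- a) + (b * c)) + 0)
(4) (((- a) + (b * c)) + 0)  =[add_zero →]=  ((- a) + (b * c))    ⊢ cost 6, within 6

((- a) + (b * c))   [cost 6]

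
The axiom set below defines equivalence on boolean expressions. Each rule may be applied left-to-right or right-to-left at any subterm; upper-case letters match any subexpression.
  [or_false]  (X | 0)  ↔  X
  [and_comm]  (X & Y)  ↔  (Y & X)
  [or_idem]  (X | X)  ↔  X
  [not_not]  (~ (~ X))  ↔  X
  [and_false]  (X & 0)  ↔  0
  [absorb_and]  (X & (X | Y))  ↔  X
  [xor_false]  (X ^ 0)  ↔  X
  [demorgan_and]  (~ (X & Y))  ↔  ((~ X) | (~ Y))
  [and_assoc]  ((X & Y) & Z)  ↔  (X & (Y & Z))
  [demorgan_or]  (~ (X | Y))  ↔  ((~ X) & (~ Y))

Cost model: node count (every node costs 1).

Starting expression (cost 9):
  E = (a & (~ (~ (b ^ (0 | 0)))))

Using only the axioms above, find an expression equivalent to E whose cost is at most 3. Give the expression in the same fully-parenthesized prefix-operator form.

(1) (0 | 0)  =[or_false →]=  0    ⊢ (a & (~ (~ (b ^ 0))))
(2) (~ (~ (b ^ 0)))  =[not_not →]=  (b ^ 0)    ⊢ (a & (b ^ 0))
(3) (b ^ 0)  =[xor_false →]=  b    ⊢ cost 3, within 3

(a & b)   [cost 3]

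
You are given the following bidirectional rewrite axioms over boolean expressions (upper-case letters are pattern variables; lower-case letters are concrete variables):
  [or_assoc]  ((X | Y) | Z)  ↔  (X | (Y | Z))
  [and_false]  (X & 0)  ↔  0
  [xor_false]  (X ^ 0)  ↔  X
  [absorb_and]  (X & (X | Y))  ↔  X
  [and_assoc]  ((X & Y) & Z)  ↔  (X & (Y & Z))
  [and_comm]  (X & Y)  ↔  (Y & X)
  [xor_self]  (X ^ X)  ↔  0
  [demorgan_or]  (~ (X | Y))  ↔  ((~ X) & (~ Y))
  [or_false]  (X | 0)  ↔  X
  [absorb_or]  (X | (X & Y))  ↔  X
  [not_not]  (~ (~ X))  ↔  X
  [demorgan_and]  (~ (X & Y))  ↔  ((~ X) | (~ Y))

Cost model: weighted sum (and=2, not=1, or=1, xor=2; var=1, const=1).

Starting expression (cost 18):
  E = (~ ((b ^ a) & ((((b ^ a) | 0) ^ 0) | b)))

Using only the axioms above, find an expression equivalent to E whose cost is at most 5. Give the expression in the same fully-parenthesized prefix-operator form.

(~ (b ^ a))   [cost 5]

1. [xor_false →] (((b ^ a) | 0) ^ 0)  →  ((b ^ a) | 0);  E = (~ ((b ^ a) & (((b ^ a) | 0) | b)))
2. [or_false →] ((b ^ a) | 0)  →  (b ^ a);  E = (~ ((b ^ a) & ((b ^ a) | b)))
3. [absorb_and →] ((b ^ a) & ((b ^ a) | b))  →  (b ^ a);  cost 5 ≤ 5, done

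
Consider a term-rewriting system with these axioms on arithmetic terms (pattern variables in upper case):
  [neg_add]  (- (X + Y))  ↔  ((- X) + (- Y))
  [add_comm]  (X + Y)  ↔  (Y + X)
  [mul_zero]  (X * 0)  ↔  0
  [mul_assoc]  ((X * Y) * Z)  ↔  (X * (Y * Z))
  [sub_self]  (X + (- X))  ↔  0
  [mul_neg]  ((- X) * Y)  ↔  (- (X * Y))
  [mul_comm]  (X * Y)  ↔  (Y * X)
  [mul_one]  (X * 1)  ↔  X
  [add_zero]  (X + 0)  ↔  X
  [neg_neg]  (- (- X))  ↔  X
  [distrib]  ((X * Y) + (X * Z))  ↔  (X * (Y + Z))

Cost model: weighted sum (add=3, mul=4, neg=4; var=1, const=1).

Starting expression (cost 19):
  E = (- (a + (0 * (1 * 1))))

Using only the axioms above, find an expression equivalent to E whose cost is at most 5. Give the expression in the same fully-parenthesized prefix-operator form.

(- a)   [cost 5]

(1) (1 * 1)  =[mul_one →]=  1    ⊢ (- (a + (0 * 1)))
(2) (0 * 1)  =[mul_one →]=  0    ⊢ (- (a + 0))
(3) (a + 0)  =[add_zero →]=  a    ⊢ cost 5, within 5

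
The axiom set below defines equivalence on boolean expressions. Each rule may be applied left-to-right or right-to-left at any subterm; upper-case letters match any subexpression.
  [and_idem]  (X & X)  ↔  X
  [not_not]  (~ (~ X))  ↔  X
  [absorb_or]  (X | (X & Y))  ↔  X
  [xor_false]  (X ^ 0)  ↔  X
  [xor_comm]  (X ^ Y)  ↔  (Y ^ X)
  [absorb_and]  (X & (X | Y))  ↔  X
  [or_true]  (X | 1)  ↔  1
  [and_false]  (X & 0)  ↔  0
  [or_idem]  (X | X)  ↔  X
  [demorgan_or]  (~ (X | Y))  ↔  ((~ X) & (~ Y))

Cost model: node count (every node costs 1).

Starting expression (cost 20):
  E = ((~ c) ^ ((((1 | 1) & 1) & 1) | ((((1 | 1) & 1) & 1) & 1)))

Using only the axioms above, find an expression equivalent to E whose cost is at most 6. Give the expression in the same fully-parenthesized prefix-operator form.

((~ c) ^ (1 & 1))   [cost 6]

(1) ((((1 | 1) & 1) & 1) | ((((1 | 1) & 1) & 1) & 1))  =[absorb_or →]=  (((1 | 1) & 1) & 1)    ⊢ ((~ c) ^ (((1 | 1) & 1) & 1))
(2) (1 | 1)  =[or_idem →]=  1    ⊢ ((~ c) ^ ((1 & 1) & 1))
(3) (1 & 1)  =[and_idem →]=  1    ⊢ cost 6, within 6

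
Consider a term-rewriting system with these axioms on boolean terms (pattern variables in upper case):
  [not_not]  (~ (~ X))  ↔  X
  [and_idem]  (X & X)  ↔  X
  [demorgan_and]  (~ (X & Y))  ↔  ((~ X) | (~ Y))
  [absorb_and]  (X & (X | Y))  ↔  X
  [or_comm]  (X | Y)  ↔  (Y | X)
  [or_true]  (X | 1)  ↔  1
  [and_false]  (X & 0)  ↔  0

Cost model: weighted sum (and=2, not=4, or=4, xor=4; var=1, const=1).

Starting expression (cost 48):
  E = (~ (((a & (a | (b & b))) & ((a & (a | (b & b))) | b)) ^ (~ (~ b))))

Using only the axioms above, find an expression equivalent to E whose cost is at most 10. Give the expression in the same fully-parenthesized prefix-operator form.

1. [absorb_and →] ((a & (a | (b & b))) & ((a & (a | (b & b))) | b))  →  (a & (a | (b & b)));  E = (~ ((a & (a | (b & b))) ^ (~ (~ b))))
2. [and_idem →] (b & b)  →  b;  E = (~ ((a & (a | b)) ^ (~ (~ b))))
3. [not_not →] (~ (~ b))  →  b;  E = (~ ((a & (a | b)) ^ b))
4. [absorb_and →] (a & (a | b))  →  a;  cost 10 ≤ 10, done

(~ (a ^ b))   [cost 10]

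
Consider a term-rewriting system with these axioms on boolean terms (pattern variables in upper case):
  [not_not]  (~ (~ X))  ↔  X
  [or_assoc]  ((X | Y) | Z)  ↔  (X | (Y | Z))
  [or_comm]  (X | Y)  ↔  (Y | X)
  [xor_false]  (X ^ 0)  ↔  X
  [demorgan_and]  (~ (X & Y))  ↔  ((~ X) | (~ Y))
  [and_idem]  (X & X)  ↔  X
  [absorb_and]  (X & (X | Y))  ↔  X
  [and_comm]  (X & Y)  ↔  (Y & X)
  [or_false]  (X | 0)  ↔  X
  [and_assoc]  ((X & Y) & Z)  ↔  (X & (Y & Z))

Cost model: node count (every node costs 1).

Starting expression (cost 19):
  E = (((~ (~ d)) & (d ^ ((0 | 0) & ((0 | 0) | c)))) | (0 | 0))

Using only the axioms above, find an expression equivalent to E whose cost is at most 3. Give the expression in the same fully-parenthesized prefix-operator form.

(1) ((0 | 0) & ((0 | 0) | c))  =[absorb_and →]=  (0 | 0)    ⊢ (((~ (~ d)) & (d ^ (0 | 0))) | (0 | 0))
(2) (~ (~ d))  =[not_not →]=  d    ⊢ ((d & (d ^ (0 | 0))) | (0 | 0))
(3) (0 | 0)  =[or_false →]=  0    ⊢ ((d & (d ^ 0)) | (0 | 0))
(4) (d ^ 0)  =[xor_false →]=  d    ⊢ ((d & d) | (0 | 0))
(5) (0 | 0)  =[or_false →]=  0    ⊢ ((d & d) | 0)
(6) (d & d)  =[and_idem →]=  d    ⊢ cost 3, within 3

(d | 0)   [cost 3]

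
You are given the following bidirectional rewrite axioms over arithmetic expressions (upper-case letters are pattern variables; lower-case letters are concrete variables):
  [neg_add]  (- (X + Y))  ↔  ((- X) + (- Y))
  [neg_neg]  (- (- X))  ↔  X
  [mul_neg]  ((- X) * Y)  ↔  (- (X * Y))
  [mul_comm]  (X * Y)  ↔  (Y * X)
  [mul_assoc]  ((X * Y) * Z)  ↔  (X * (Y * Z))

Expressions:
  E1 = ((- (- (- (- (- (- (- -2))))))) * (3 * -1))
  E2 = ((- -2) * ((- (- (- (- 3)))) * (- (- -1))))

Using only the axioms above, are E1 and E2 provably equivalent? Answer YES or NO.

1. [neg_neg →] (- (- (- (- (- (- (- -2)))))))  →  (- (- (- (- (- -2)))));  E1 = ((- (- (- (- (- -2))))) * (3 * -1))
2. [neg_neg →] (- (- -2))  →  -2;  E1 = ((- (- (- -2))) * (3 * -1))
3. [neg_neg →] (- (- (- -2)))  →  (- -2);  E1 = ((- -2) * (3 * -1))
4. [neg_neg ←] 3  →  (- (- 3));  E1 = ((- -2) * ((- (- 3)) * -1))
5. [neg_neg ←] 3  →  (- (- 3));  E1 = ((- -2) * ((- (- (- (- 3)))) * -1))
6. [neg_neg ←] -1  →  (- (- -1));  this is E2

YES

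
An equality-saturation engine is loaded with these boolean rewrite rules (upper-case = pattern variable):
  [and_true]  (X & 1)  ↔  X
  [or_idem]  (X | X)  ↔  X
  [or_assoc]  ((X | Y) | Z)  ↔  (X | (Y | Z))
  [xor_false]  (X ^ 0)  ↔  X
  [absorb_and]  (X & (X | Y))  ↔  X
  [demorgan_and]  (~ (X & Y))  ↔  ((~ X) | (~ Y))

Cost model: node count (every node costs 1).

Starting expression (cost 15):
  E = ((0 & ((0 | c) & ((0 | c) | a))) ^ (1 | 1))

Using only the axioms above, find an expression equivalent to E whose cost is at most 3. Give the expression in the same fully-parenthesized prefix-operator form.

(0 ^ 1)   [cost 3]

1. [or_idem →] (1 | 1)  →  1;  E = ((0 & ((0 | c) & ((0 | c) | a))) ^ 1)
2. [absorb_and →] ((0 | c) & ((0 | c) | a))  →  (0 | c);  E = ((0 & (0 | c)) ^ 1)
3. [absorb_and →] (0 & (0 | c))  →  0;  cost 3 ≤ 3, done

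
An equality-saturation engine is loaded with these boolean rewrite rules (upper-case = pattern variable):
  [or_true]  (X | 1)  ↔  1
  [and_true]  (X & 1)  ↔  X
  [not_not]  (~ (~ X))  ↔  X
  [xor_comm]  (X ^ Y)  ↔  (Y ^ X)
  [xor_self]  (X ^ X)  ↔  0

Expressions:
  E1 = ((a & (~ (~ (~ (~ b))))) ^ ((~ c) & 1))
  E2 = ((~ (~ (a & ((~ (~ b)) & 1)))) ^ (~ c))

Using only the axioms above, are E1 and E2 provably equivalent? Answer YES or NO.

1. [not_not →] (~ (~ b))  →  b;  E1 = ((a & (~ (~ b))) ^ ((~ c) & 1))
2. [not_not →] (~ (~ b))  →  b;  E1 = ((a & b) ^ ((~ c) & 1))
3. [and_true →] ((~ c) & 1)  →  (~ c);  E1 = ((a & b) ^ (~ c))
4. [not_not ←] (a & b)  →  (~ (~ (a & b)));  E1 = ((~ (~ (a & b))) ^ (~ c))
5. [not_not ←] b  →  (~ (~ b));  E1 = ((~ (~ (a & (~ (~ b))))) ^ (~ c))
6. [and_true ←] (~ (~ b))  →  ((~ (~ b)) & 1);  this is E2

YES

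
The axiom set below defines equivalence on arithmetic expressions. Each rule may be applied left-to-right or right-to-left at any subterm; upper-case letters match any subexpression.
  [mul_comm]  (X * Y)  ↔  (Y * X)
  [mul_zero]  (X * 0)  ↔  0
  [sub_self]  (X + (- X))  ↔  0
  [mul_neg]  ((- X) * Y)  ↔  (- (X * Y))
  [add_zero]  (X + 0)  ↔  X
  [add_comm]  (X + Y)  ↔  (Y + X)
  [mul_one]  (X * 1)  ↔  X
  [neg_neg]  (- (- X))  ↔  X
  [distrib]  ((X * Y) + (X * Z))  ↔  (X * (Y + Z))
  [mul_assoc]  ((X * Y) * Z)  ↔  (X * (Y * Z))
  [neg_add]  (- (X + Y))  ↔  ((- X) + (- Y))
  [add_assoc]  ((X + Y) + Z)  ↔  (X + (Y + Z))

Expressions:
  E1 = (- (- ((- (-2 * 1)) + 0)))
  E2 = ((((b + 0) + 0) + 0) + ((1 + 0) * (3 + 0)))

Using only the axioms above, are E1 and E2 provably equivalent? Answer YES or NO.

Every axiom is a valid identity, so a rewrite proof would force E1 and E2 to agree under every assignment.
At b=0: E1 = 2 but E2 = 3; they differ, so no derivation exists.

NO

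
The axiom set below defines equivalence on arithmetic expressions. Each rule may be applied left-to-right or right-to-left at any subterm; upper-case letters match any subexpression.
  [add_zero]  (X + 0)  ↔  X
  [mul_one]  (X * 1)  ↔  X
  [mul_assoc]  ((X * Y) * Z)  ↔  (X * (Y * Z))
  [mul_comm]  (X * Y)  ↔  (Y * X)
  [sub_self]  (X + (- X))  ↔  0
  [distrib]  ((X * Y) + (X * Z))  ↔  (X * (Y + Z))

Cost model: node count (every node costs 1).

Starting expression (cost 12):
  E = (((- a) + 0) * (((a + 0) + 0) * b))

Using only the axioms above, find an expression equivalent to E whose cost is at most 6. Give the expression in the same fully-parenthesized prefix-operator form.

1. [add_zero →] ((a + 0) + 0)  →  (a + 0);  E = (((- a) + 0) * ((a + 0) * b))
2. [add_zero →] (a + 0)  →  a;  E = (((- a) + 0) * (a * b))
3. [add_zero →] ((- a) + 0)  →  (- a);  cost 6 ≤ 6, done

((- a) * (a * b))   [cost 6]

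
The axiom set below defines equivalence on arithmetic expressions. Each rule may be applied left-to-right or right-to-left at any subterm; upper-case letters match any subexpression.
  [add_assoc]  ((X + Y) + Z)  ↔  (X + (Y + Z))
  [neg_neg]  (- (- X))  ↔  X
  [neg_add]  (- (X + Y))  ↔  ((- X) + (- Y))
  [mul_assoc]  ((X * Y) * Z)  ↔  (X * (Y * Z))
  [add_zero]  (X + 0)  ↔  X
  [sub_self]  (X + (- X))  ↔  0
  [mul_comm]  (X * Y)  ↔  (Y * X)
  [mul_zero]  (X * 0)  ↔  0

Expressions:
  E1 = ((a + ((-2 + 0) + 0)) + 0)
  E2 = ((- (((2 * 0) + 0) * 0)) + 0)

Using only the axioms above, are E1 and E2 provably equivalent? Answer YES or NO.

All listed rules preserve value, hence provable equivalence implies equal values everywhere; look for a separating assignment.
a=0 gives E1 ↦ -2, E2 ↦ 0; values differ ⇒ not provably equivalent.

NO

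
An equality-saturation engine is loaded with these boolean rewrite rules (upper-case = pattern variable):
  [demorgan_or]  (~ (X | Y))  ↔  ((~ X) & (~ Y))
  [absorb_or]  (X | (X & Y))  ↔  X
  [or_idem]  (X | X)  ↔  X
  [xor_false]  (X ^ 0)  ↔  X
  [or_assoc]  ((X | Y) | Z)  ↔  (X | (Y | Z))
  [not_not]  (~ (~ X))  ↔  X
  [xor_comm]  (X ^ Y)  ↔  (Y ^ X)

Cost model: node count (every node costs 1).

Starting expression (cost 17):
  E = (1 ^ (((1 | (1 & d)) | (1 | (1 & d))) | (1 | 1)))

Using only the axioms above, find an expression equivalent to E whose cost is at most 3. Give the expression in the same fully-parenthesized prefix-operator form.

1. [or_idem →] ((1 | (1 & d)) | (1 | (1 & d)))  →  (1 | (1 & d));  E = (1 ^ ((1 | (1 & d)) | (1 | 1)))
2. [absorb_or →] (1 | (1 & d))  →  1;  E = (1 ^ (1 | (1 | 1)))
3. [or_idem →] (1 | 1)  →  1;  E = (1 ^ (1 | 1))
4. [or_idem →] (1 | 1)  →  1;  cost 3 ≤ 3, done

(1 ^ 1)   [cost 3]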